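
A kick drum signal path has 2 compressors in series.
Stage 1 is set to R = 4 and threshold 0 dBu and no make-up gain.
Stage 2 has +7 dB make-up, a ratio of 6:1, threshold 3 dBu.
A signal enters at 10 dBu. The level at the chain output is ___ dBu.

Stage 1: 10 dBu is 10 dB over 0 dBu; at 4:1 that becomes 2.5 dB over, giving 2.5 dBu.
Stage 2: below threshold (2.5 ≤ 3); passes unchanged; make-up brings it to 9.5 dBu.

9.5 dBu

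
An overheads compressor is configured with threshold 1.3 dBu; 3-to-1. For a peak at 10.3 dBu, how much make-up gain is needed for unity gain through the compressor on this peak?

6 dB

The peak compresses to 1.3 + 9/3 = 4.3 dBu.
To reach 10.3 dBu requires 10.3 − 4.3 = 6 dB of make-up.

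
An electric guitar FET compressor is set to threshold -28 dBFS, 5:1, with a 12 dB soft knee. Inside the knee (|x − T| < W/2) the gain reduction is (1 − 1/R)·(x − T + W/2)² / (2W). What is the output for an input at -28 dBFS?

x − T + W/2 = -28 − (-28) + 6 = 6.
GR = (1 − 1/5) × 6² / 24 = 0.8 × 36 / 24 = 1.2 dB.
Output = -28 − 1.2 = -29.2 dBFS.

-29.2 dBFS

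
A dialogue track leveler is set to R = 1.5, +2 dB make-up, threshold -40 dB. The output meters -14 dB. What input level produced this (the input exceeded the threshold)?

-4 dB

Remove make-up: -14 − 2 = -16 dB.
Post-compression overshoot = -16 − (-40) = 24 dB.
Input overshoot = R × output overshoot = 36 dB → input = -40 + 36 = -4 dB.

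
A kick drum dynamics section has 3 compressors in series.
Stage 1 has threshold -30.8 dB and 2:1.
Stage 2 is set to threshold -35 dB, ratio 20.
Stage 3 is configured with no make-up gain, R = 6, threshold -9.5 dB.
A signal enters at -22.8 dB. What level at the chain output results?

-34.59 dB

Stage 1: 8 dB above -30.8 dB, reduced 2:1 to 4 dB above → -26.8 dB.
Stage 2: overshoot 8.2 dB → 8.2/20 = 0.41 dB → -34.59 dB.
Stage 3: below threshold (-34.59 ≤ -9.5); passes unchanged; output -34.59 dB.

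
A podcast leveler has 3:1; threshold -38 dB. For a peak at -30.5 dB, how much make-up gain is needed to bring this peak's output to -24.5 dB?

11 dB

Overshoot 7.5 dB → 7.5/3 = 2.5 dB after compression, so the compressed level is -38 + 2.5 = -35.5 dB.
Make-up = target − compressed = -24.5 − (-35.5) = 11 dB.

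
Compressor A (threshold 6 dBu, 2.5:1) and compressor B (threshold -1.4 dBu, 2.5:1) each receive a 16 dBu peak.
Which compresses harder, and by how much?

B, by 4.44 dB

A: GR = 10 − 10/2.5 = 6 dB.
B: GR = 17.4 − 17.4/2.5 = 10.44 dB.
Difference: 4.44 dB in favour of B.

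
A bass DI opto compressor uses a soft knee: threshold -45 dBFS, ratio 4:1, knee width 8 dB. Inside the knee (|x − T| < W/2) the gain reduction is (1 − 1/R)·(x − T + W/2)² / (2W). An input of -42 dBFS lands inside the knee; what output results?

-44.296875 dBFS

x − T + W/2 = -42 − (-45) + 4 = 7.
GR = (1 − 1/4) × 7² / 16 = 0.75 × 49 / 16 = 2.296875 dB.
Output = -42 − 2.296875 = -44.296875 dBFS.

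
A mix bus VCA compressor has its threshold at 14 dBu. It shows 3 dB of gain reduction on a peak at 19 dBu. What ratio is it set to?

2.5:1

Input overshoot = 19 − 14 = 5 dB.
Output overshoot = 5 − 3 = 2 dB.
Ratio = input overshoot / output overshoot = 5 / 2 = 2.5.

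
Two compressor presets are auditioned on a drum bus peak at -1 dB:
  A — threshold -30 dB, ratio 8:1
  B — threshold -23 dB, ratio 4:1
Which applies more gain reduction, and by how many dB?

A: overshoot 29 dB → output overshoot 3.625 dB → GR 25.375 dB.
B: overshoot 22 dB → output overshoot 5.5 dB → GR 16.5 dB.
A applies 8.875 dB more gain reduction.

A, by 8.875 dB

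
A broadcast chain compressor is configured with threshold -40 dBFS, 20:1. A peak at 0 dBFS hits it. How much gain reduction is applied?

38 dB

Overshoot = 0 − (-40) = 40 dB.
At 20:1, output sits 40/20 = 2 dB above threshold.
So the signal is attenuated by 40 − 2 = 38 dB.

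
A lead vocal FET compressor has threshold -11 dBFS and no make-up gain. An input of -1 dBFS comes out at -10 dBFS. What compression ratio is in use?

Input overshoot = -1 − (-11) = 10 dB; output overshoot = -10 − (-11) = 1 dB.
Ratio = 10 / 1 = 10.

10:1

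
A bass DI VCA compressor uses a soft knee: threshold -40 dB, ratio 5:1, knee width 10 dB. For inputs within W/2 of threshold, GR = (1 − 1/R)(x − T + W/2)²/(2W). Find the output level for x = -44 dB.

-44.04 dB

x − T + W/2 = -44 − (-40) + 5 = 1.
GR = (1 − 1/5) × 1² / 20 = 0.8 × 1 / 20 = 0.04 dB.
Output = -44 − 0.04 = -44.04 dB.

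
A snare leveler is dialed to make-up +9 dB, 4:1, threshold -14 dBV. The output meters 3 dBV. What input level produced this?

18 dBV

Before make-up, the level was 3 − 9 = -6 dBV.
Post-compression overshoot = -6 − (-14) = 8 dB.
Before 4:1 compression the overshoot was 8 × 4 = 32 dB, so input = -14 + 32 = 18 dBV.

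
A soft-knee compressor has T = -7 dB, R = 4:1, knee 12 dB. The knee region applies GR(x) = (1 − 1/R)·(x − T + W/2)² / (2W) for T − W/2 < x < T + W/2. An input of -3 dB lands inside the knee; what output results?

-6.125 dB

x − T + W/2 = -3 − (-7) + 6 = 10.
GR = (1 − 1/4) × 10² / 24 = 0.75 × 100 / 24 = 3.125 dB.
Output = -3 − 3.125 = -6.125 dB.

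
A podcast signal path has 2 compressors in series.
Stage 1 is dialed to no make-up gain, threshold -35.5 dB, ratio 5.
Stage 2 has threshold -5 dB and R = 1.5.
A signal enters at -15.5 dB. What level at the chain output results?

-31.5 dB

Stage 1: overshoot 20 dB → 20/5 = 4 dB → -31.5 dB.
Stage 2: -31.5 dB is at or below the -5 dB threshold — no compression; output -31.5 dB.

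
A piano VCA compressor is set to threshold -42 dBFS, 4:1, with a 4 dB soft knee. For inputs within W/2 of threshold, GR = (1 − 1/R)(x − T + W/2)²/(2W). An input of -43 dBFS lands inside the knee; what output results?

x − T + W/2 = -43 − (-42) + 2 = 1.
GR = (1 − 1/4) × 1² / 8 = 0.75 × 1 / 8 = 0.09375 dB.
Output = -43 − 0.09375 = -43.09375 dBFS.

-43.09375 dBFS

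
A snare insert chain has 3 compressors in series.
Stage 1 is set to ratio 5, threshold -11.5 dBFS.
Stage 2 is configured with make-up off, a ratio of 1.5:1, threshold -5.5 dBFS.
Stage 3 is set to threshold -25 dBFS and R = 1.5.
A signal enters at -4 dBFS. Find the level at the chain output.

Stage 1: -4 dBFS is 7.5 dB over -11.5 dBFS; at 5:1 that becomes 1.5 dB over, giving -10 dBFS.
Stage 2: below threshold (-10 ≤ -5.5); passes unchanged; output -10 dBFS.
Stage 3: -10 dBFS is 15 dB over -25 dBFS; at 1.5:1 that becomes 10 dB over, giving -15 dBFS.

-15 dBFS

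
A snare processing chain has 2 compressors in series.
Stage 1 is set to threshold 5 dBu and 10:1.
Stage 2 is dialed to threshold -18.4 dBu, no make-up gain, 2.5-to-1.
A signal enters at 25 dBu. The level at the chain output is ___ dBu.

Stage 1: 25 dBu is 20 dB over 5 dBu; at 10:1 that becomes 2 dB over, giving 7 dBu.
Stage 2: 25.4 dB above -18.4 dBu, reduced 2.5:1 to 10.16 dB above → -8.24 dBu.

-8.24 dBu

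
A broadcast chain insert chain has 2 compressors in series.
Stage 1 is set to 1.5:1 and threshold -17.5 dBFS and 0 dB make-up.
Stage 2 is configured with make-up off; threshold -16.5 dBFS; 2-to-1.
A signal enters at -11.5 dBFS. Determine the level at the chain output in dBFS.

-15 dBFS

Stage 1: 6 dB above -17.5 dBFS, reduced 1.5:1 to 4 dB above → -13.5 dBFS.
Stage 2: overshoot 3 dB → 3/2 = 1.5 dB → -15 dBFS.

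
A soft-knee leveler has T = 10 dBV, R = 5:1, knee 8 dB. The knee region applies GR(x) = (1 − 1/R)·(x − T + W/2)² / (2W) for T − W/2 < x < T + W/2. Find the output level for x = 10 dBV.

9.2 dBV

x − T + W/2 = 10 − 10 + 4 = 4.
GR = (1 − 1/5) × 4² / 16 = 0.8 × 16 / 16 = 0.8 dB.
Output = 10 − 0.8 = 9.2 dBV.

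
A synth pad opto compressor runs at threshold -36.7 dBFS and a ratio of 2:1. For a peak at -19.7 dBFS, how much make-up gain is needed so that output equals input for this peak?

Without make-up, output = threshold + overshoot/2 = -36.7 + 8.5 = -28.2 dBFS.
Gap to target: 8.5 dB.

8.5 dB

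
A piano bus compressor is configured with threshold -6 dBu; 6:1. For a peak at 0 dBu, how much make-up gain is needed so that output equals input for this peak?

Without make-up, output = threshold + overshoot/6 = -6 + 1 = -5 dBu.
Gap to target: 5 dB.

5 dB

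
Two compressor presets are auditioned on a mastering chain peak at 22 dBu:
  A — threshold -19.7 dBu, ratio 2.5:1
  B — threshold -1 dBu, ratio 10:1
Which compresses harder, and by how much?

A, by 4.32 dB

A: overshoot 41.7 dB → output overshoot 16.68 dB → GR 25.02 dB.
B: overshoot 23 dB → output overshoot 2.3 dB → GR 20.7 dB.
A applies 4.32 dB more gain reduction.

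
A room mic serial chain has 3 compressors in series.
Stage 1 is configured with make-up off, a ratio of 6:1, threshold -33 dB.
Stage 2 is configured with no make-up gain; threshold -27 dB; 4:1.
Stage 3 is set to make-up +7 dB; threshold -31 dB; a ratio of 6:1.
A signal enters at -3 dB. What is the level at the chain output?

Stage 1: overshoot 30 dB → 30/6 = 5 dB → -28 dB.
Stage 2: below threshold (-28 ≤ -27); passes unchanged; output -28 dB.
Stage 3: -28 dB is 3 dB over -31 dB; at 6:1 that becomes 0.5 dB over, giving -30.5 dB; +7 dB make-up → -23.5 dB.

-23.5 dB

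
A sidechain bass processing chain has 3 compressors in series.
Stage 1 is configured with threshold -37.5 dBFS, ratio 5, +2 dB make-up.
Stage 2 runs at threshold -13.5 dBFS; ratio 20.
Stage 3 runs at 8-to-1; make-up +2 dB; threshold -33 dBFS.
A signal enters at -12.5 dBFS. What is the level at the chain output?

-30.6875 dBFS

Stage 1: 25 dB above -37.5 dBFS, reduced 5:1 to 5 dB above → -32.5 dBFS; +2 dB make-up → -30.5 dBFS.
Stage 2: -30.5 dBFS is at or below the -13.5 dBFS threshold — no compression; output -30.5 dBFS.
Stage 3: overshoot 2.5 dB → 2.5/8 = 0.3125 dB → -32.6875 dBFS; +2 dB make-up → -30.6875 dBFS.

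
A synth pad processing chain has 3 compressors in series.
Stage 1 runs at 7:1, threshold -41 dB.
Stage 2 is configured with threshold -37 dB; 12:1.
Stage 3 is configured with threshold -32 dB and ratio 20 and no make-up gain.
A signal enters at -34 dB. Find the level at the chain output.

Stage 1: overshoot 7 dB → 7/7 = 1 dB → -40 dB.
Stage 2: -40 dB is at or below the -37 dB threshold — no compression; output -40 dB.
Stage 3: below threshold (-40 ≤ -32); passes unchanged; output -40 dB.

-40 dB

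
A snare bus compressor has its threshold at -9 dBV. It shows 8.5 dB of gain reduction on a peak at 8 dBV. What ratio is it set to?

Input overshoot = 8 − (-9) = 17 dB.
Output overshoot = 17 − 8.5 = 8.5 dB.
Ratio = input overshoot / output overshoot = 17 / 8.5 = 2.

2:1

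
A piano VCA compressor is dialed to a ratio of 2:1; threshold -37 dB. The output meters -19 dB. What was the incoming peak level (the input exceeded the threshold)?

The compressed level sits -19 − (-37) = 18 dB over threshold.
Input overshoot = R × output overshoot = 36 dB → input = -37 + 36 = -1 dB.

-1 dB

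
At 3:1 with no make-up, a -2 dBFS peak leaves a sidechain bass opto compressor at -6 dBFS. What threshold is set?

Input is 6 dB above T (since output overshoot × R = input overshoot: (-6 − T)·3 = -2 − T gives T = -8 dBFS).
Check: -8 + (-2 − (-8))/3 = -8 + 2 = -6 dBFS. ✓

-8 dBFS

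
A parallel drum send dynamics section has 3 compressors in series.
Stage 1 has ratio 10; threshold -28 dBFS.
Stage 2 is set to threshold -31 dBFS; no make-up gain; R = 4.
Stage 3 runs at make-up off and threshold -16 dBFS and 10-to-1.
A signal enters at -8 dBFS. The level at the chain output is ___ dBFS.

Stage 1: 20 dB above -28 dBFS, reduced 10:1 to 2 dB above → -26 dBFS.
Stage 2: -26 dBFS is 5 dB over -31 dBFS; at 4:1 that becomes 1.25 dB over, giving -29.75 dBFS.
Stage 3: -29.75 dBFS is at or below the -16 dBFS threshold — no compression; output -29.75 dBFS.

-29.75 dBFS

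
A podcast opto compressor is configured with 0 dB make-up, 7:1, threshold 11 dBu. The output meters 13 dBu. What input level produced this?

That's 2 dB above the 11 dBu threshold.
Before 7:1 compression the overshoot was 2 × 7 = 14 dB, so input = 11 + 14 = 25 dBu.

25 dBu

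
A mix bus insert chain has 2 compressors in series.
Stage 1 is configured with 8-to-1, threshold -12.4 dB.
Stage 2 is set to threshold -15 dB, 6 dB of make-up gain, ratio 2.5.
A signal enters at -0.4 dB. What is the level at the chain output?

Stage 1: -0.4 dB is 12 dB over -12.4 dB; at 8:1 that becomes 1.5 dB over, giving -10.9 dB.
Stage 2: overshoot 4.1 dB → 4.1/2.5 = 1.64 dB → -13.36 dB; +6 dB make-up → -7.36 dB.

-7.36 dB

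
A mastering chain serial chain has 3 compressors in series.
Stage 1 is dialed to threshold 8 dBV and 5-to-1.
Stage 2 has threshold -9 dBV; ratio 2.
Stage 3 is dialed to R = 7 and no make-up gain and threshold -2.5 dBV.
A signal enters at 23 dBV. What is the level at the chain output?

Stage 1: overshoot 15 dB → 15/5 = 3 dB → 11 dBV.
Stage 2: overshoot 20 dB → 20/2 = 10 dB → 1 dBV.
Stage 3: 3.5 dB above -2.5 dBV, reduced 7:1 to 0.5 dB above → -2 dBV.

-2 dBV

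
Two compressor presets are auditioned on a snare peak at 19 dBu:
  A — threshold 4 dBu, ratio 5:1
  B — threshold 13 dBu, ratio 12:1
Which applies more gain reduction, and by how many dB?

A, by 6.5 dB

A: overshoot 15 dB → output overshoot 3 dB → GR 12 dB.
B: overshoot 6 dB → output overshoot 0.5 dB → GR 5.5 dB.
Difference: 6.5 dB in favour of A.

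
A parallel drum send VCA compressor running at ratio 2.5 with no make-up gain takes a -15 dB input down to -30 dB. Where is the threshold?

Input is 25 dB above T (since output overshoot × R = input overshoot: (-30 − T)·2.5 = -15 − T gives T = -40 dB).
Check: -40 + (-15 − (-40))/2.5 = -40 + 10 = -30 dB. ✓

-40 dB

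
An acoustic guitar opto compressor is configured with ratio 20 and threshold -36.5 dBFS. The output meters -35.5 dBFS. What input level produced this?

-16.5 dBFS

Post-compression overshoot = -35.5 − (-36.5) = 1 dB.
Undo the ratio: input overshoot = 1 × 20 = 20 dB, giving input = -16.5 dBFS.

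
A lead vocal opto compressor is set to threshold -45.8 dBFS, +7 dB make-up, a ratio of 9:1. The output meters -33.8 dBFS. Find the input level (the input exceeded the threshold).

-0.8 dBFS

Before make-up, the level was -33.8 − 7 = -40.8 dBFS.
Post-compression overshoot = -40.8 − (-45.8) = 5 dB.
Input overshoot = R × output overshoot = 45 dB → input = -45.8 + 45 = -0.8 dBFS.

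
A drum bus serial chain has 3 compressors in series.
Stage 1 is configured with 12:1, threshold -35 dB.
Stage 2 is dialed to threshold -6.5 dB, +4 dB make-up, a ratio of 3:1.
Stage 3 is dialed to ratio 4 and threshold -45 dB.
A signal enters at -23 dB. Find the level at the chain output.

-41.25 dB

Stage 1: 12 dB above -35 dB, reduced 12:1 to 1 dB above → -34 dB.
Stage 2: below threshold (-34 ≤ -6.5); passes unchanged; make-up brings it to -30 dB.
Stage 3: overshoot 15 dB → 15/4 = 3.75 dB → -41.25 dB.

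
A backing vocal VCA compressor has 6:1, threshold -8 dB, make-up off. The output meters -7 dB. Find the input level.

-2 dB

That's 1 dB above the -8 dB threshold.
Before 6:1 compression the overshoot was 1 × 6 = 6 dB, so input = -8 + 6 = -2 dB.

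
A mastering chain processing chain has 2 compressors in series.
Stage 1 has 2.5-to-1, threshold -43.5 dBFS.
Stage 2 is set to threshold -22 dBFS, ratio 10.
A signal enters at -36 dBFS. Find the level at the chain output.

Stage 1: overshoot 7.5 dB → 7.5/2.5 = 3 dB → -40.5 dBFS.
Stage 2: below threshold (-40.5 ≤ -22); passes unchanged; output -40.5 dBFS.

-40.5 dBFS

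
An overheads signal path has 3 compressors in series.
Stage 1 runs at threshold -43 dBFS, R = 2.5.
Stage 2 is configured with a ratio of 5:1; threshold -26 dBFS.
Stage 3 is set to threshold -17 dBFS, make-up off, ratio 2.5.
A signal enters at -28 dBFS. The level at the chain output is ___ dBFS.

-37 dBFS

Stage 1: 15 dB above -43 dBFS, reduced 2.5:1 to 6 dB above → -37 dBFS.
Stage 2: -37 dBFS is at or below the -26 dBFS threshold — no compression; output -37 dBFS.
Stage 3: -37 dBFS is at or below the -17 dBFS threshold — no compression; output -37 dBFS.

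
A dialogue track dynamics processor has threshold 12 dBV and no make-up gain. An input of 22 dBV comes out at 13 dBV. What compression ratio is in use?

10:1

Input overshoot = 22 − 12 = 10 dB; output overshoot = 13 − 12 = 1 dB.
Ratio = 10 / 1 = 10.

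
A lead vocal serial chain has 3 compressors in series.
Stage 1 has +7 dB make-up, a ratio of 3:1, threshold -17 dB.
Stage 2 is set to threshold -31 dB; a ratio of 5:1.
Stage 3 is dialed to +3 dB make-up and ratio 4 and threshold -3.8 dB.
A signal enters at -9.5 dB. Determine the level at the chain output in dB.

-23.3 dB

Stage 1: 7.5 dB above -17 dB, reduced 3:1 to 2.5 dB above → -14.5 dB; +7 dB make-up → -7.5 dB.
Stage 2: 23.5 dB above -31 dB, reduced 5:1 to 4.7 dB above → -26.3 dB.
Stage 3: -26.3 dB ≤ -3.8 dB, so stage 3 doesn't engage; make-up brings it to -23.3 dB.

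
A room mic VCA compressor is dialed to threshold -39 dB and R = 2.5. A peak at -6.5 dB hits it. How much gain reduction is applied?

-6.5 dB exceeds the threshold by 32.5 dB.
At 2.5:1, output sits 32.5/2.5 = 13 dB above threshold.
Gain reduction = 32.5 − 13 = 19.5 dB.

19.5 dB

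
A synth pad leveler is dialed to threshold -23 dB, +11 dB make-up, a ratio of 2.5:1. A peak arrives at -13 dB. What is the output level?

The input is 10 dB above the -23 dB threshold.
At 2.5:1 the overshoot is divided by 2.5, leaving 4 dB above threshold.
That puts the output at -19 dB; make-up adds 11 dB, giving -8 dB.

-8 dB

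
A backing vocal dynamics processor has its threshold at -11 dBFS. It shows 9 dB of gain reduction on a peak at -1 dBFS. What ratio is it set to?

10:1

Input overshoot = -1 − (-11) = 10 dB.
Output overshoot = 10 − 9 = 1 dB.
Ratio = input overshoot / output overshoot = 10 / 1 = 10.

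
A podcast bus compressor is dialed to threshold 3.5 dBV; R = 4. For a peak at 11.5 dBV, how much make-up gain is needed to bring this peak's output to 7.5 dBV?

The peak compresses to 3.5 + 8/4 = 5.5 dBV.
To reach 7.5 dBV requires 7.5 − 5.5 = 2 dB of make-up.

2 dB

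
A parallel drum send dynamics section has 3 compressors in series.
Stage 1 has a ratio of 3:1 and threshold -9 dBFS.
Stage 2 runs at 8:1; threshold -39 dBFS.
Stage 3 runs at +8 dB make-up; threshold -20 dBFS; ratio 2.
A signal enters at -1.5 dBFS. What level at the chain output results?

Stage 1: -1.5 dBFS is 7.5 dB over -9 dBFS; at 3:1 that becomes 2.5 dB over, giving -6.5 dBFS.
Stage 2: -6.5 dBFS is 32.5 dB over -39 dBFS; at 8:1 that becomes 4.0625 dB over, giving -34.9375 dBFS.
Stage 3: below threshold (-34.9375 ≤ -20); passes unchanged; make-up brings it to -26.9375 dBFS.

-26.9375 dBFS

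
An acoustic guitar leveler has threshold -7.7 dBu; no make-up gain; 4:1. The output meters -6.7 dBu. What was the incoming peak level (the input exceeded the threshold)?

-3.7 dBu

That's 1 dB above the -7.7 dBu threshold.
Undo the ratio: input overshoot = 1 × 4 = 4 dB, giving input = -3.7 dBu.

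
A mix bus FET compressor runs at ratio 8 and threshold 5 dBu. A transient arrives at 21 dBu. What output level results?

7 dBu

Overshoot: 21 − 5 = 16 dB.
At 8:1 the overshoot is divided by 8, leaving 2 dB above threshold.
So the level is 5 + 2 = 7 dBu.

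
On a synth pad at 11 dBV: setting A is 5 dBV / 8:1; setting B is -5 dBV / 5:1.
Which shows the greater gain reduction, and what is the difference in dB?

B, by 7.55 dB

A: overshoot 6 dB → output overshoot 0.75 dB → GR 5.25 dB.
B: overshoot 16 dB → output overshoot 3.2 dB → GR 12.8 dB.
B applies 7.55 dB more gain reduction.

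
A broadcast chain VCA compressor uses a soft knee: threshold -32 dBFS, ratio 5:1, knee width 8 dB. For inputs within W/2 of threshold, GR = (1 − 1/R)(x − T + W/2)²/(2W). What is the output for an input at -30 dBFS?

x − T + W/2 = -30 − (-32) + 4 = 6.
GR = (1 − 1/5) × 6² / 16 = 0.8 × 36 / 16 = 1.8 dB.
Output = -30 − 1.8 = -31.8 dBFS.

-31.8 dBFS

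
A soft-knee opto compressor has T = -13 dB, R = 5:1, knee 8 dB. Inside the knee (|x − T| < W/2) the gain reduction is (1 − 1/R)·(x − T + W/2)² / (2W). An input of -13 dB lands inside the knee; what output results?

x − T + W/2 = -13 − (-13) + 4 = 4.
GR = (1 − 1/5) × 4² / 16 = 0.8 × 16 / 16 = 0.8 dB.
Output = -13 − 0.8 = -13.8 dB.

-13.8 dB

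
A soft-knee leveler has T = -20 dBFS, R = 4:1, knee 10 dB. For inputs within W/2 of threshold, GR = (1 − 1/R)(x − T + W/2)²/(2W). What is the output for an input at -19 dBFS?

x − T + W/2 = -19 − (-20) + 5 = 6.
GR = (1 − 1/4) × 6² / 20 = 0.75 × 36 / 20 = 1.35 dB.
Output = -19 − 1.35 = -20.35 dBFS.

-20.35 dBFS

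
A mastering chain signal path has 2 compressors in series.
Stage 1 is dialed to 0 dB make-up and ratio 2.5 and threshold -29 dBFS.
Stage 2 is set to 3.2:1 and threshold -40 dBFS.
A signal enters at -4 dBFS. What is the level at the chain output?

-33.4375 dBFS

Stage 1: overshoot 25 dB → 25/2.5 = 10 dB → -19 dBFS.
Stage 2: 21 dB above -40 dBFS, reduced 3.2:1 to 6.5625 dB above → -33.4375 dBFS.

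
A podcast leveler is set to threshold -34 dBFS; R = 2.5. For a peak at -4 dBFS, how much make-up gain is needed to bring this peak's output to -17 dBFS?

5 dB

Without make-up, output = threshold + overshoot/2.5 = -34 + 12 = -22 dBFS.
Gap to target: 5 dB.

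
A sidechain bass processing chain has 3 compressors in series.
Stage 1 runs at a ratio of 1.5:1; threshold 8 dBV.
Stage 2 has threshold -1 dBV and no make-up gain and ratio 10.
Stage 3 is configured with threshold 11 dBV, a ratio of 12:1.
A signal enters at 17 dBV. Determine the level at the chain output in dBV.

Stage 1: overshoot 9 dB → 9/1.5 = 6 dB → 14 dBV.
Stage 2: 15 dB above -1 dBV, reduced 10:1 to 1.5 dB above → 0.5 dBV.
Stage 3: 0.5 dBV is at or below the 11 dBV threshold — no compression; output 0.5 dBV.

0.5 dBV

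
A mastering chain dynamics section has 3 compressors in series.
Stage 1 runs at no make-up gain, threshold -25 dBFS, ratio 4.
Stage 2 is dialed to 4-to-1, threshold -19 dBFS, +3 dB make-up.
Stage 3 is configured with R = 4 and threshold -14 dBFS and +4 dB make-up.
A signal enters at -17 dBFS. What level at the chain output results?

-16 dBFS

Stage 1: -17 dBFS is 8 dB over -25 dBFS; at 4:1 that becomes 2 dB over, giving -23 dBFS.
Stage 2: -23 dBFS is at or below the -19 dBFS threshold — no compression; make-up brings it to -20 dBFS.
Stage 3: below threshold (-20 ≤ -14); passes unchanged; make-up brings it to -16 dBFS.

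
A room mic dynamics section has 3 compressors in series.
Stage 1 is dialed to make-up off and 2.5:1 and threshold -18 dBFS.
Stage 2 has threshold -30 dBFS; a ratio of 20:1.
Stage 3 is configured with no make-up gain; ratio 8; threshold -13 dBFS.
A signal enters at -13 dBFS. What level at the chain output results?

Stage 1: 5 dB above -18 dBFS, reduced 2.5:1 to 2 dB above → -16 dBFS.
Stage 2: 14 dB above -30 dBFS, reduced 20:1 to 0.7 dB above → -29.3 dBFS.
Stage 3: -29.3 dBFS is at or below the -13 dBFS threshold — no compression; output -29.3 dBFS.

-29.3 dBFS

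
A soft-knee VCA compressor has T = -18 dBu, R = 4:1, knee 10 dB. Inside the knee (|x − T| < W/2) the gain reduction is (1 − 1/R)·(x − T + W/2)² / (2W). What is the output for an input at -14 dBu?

-17.0375 dBu

x − T + W/2 = -14 − (-18) + 5 = 9.
GR = (1 − 1/4) × 9² / 20 = 0.75 × 81 / 20 = 3.0375 dB.
Output = -14 − 3.0375 = -17.0375 dBu.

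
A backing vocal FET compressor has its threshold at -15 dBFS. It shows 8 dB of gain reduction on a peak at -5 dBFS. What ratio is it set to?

5:1

Input overshoot = -5 − (-15) = 10 dB.
Output overshoot = 10 − 8 = 2 dB.
Ratio = input overshoot / output overshoot = 10 / 2 = 5.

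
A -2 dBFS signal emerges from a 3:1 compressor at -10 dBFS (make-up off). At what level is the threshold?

Let T be the threshold. Output overshoot = (input overshoot)/R, so -10 − T = (-2 − T)/3.
3·(-10 − T) = -2 − T → 2·T = -30 − (-2) = -28.
T = -28/2 = -14 dBFS.

-14 dBFS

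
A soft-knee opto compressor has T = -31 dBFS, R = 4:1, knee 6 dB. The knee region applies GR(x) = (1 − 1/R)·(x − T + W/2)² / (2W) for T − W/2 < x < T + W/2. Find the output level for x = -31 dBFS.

-31.5625 dBFS

x − T + W/2 = -31 − (-31) + 3 = 3.
GR = (1 − 1/4) × 3² / 12 = 0.75 × 9 / 12 = 0.5625 dB.
Output = -31 − 0.5625 = -31.5625 dBFS.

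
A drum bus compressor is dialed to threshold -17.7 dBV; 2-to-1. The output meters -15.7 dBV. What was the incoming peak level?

-13.7 dBV

The compressed level sits -15.7 − (-17.7) = 2 dB over threshold.
Input overshoot = R × output overshoot = 4 dB → input = -17.7 + 4 = -13.7 dBV.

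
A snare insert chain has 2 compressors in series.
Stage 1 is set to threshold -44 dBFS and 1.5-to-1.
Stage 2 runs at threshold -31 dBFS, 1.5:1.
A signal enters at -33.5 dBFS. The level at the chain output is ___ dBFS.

-37 dBFS

Stage 1: 10.5 dB above -44 dBFS, reduced 1.5:1 to 7 dB above → -37 dBFS.
Stage 2: below threshold (-37 ≤ -31); passes unchanged; output -37 dBFS.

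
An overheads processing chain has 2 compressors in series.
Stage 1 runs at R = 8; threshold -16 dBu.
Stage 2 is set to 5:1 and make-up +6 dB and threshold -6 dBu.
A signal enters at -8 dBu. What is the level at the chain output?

-9 dBu

Stage 1: overshoot 8 dB → 8/8 = 1 dB → -15 dBu.
Stage 2: -15 dBu ≤ -6 dBu, so stage 2 doesn't engage; make-up brings it to -9 dBu.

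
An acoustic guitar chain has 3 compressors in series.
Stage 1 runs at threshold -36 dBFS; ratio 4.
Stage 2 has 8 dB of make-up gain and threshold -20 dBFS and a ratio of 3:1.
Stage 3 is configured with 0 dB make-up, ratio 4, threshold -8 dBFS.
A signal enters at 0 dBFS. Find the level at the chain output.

Stage 1: 36 dB above -36 dBFS, reduced 4:1 to 9 dB above → -27 dBFS.
Stage 2: below threshold (-27 ≤ -20); passes unchanged; make-up brings it to -19 dBFS.
Stage 3: -19 dBFS ≤ -8 dBFS, so stage 3 doesn't engage; output -19 dBFS.

-19 dBFS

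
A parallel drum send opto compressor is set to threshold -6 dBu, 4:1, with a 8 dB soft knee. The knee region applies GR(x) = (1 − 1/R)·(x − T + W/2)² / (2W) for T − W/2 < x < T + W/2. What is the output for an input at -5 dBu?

-6.171875 dBu

x − T + W/2 = -5 − (-6) + 4 = 5.
GR = (1 − 1/4) × 5² / 16 = 0.75 × 25 / 16 = 1.171875 dB.
Output = -5 − 1.171875 = -6.171875 dBu.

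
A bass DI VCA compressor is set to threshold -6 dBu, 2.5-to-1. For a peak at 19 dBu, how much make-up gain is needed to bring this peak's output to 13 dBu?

9 dB

Overshoot 25 dB → 25/2.5 = 10 dB after compression, so the compressed level is -6 + 10 = 4 dBu.
Make-up = target − compressed = 13 − 4 = 9 dB.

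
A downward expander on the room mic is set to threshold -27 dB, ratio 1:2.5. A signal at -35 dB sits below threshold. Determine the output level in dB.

-47 dB

The input is 8 dB below the -27 dB threshold.
A 1:2.5 expander multiplies undershoot by 2.5: 8 × 2.5 = 20 dB below threshold.
Output = -27 − 20 = -47 dB.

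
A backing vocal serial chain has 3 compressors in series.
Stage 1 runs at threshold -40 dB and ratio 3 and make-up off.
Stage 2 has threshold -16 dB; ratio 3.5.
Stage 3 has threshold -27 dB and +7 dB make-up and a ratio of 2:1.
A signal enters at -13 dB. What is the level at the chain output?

-24 dB

Stage 1: -13 dB is 27 dB over -40 dB; at 3:1 that becomes 9 dB over, giving -31 dB.
Stage 2: below threshold (-31 ≤ -16); passes unchanged; output -31 dB.
Stage 3: below threshold (-31 ≤ -27); passes unchanged; make-up brings it to -24 dB.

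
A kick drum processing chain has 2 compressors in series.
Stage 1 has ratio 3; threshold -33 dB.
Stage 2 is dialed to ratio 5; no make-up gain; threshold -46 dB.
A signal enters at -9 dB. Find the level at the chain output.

Stage 1: 24 dB above -33 dB, reduced 3:1 to 8 dB above → -25 dB.
Stage 2: 21 dB above -46 dB, reduced 5:1 to 4.2 dB above → -41.8 dB.

-41.8 dB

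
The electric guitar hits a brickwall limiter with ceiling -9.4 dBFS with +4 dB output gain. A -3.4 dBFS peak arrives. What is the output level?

A brickwall limiter is an ∞:1 compressor: any input above the ceiling is clamped to -9.4 dBFS.
Output gain then adds 4 dB: -9.4 + 4 = -5.4 dBFS.

-5.4 dBFS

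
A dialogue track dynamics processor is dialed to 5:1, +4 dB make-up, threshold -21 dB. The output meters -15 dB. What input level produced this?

-11 dB

Stripping the +4 dB make-up gives -19 dB at the gain stage.
Post-compression overshoot = -19 − (-21) = 2 dB.
Before 5:1 compression the overshoot was 2 × 5 = 10 dB, so input = -21 + 10 = -11 dB.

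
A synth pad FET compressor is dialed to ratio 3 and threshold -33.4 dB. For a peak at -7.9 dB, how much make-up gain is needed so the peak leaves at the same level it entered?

17 dB

Overshoot 25.5 dB → 25.5/3 = 8.5 dB after compression, so the compressed level is -33.4 + 8.5 = -24.9 dB.
Make-up = target − compressed = -7.9 − (-24.9) = 17 dB.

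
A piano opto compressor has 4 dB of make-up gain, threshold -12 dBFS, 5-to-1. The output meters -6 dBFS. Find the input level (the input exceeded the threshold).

-2 dBFS

Before make-up, the level was -6 − 4 = -10 dBFS.
Post-compression overshoot = -10 − (-12) = 2 dB.
Undo the ratio: input overshoot = 2 × 5 = 10 dB, giving input = -2 dBFS.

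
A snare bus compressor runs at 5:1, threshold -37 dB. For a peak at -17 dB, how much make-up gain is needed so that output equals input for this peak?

The peak compresses to -37 + 20/5 = -33 dB.
To reach -17 dB requires -17 − (-33) = 16 dB of make-up.

16 dB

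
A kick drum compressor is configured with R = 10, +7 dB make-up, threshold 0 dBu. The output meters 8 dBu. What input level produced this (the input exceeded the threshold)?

Before make-up, the level was 8 − 7 = 1 dBu.
The compressed level sits 1 − 0 = 1 dB over threshold.
Input overshoot = R × output overshoot = 10 dB → input = 0 + 10 = 10 dBu.

10 dBu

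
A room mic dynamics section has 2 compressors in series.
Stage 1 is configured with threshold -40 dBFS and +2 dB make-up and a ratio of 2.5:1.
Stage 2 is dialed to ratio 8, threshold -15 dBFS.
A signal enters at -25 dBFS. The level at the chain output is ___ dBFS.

-32 dBFS

Stage 1: -25 dBFS is 15 dB over -40 dBFS; at 2.5:1 that becomes 6 dB over, giving -34 dBFS; +2 dB make-up → -32 dBFS.
Stage 2: below threshold (-32 ≤ -15); passes unchanged; output -32 dBFS.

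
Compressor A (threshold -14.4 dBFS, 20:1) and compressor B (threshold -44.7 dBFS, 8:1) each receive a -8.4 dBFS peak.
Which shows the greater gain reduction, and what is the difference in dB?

B, by 26.0625 dB

A: GR = 6 − 6/20 = 5.7 dB.
B: GR = 36.3 − 36.3/8 = 31.7625 dB.
B applies 26.0625 dB more gain reduction.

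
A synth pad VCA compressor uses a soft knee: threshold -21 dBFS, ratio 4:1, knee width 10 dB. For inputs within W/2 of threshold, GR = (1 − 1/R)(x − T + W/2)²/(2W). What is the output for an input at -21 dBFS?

-21.9375 dBFS

x − T + W/2 = -21 − (-21) + 5 = 5.
GR = (1 − 1/4) × 5² / 20 = 0.75 × 25 / 20 = 0.9375 dB.
Output = -21 − 0.9375 = -21.9375 dBFS.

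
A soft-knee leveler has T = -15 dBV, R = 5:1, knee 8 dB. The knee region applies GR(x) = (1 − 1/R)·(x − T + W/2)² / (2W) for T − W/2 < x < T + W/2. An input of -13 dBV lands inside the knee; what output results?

-14.8 dBV

x − T + W/2 = -13 − (-15) + 4 = 6.
GR = (1 − 1/5) × 6² / 16 = 0.8 × 36 / 16 = 1.8 dB.
Output = -13 − 1.8 = -14.8 dBV.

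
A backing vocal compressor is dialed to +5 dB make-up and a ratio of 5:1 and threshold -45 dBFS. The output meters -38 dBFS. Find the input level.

Remove make-up: -38 − 5 = -43 dBFS.
The compressed level sits -43 − (-45) = 2 dB over threshold.
Before 5:1 compression the overshoot was 2 × 5 = 10 dB, so input = -45 + 10 = -35 dBFS.

-35 dBFS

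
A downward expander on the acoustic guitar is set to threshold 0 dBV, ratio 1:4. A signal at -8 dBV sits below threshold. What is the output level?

-32 dBV

The input is 8 dB below the 0 dBV threshold.
A 1:4 expander multiplies undershoot by 4: 8 × 4 = 32 dB below threshold.
Output = 0 − 32 = -32 dBV.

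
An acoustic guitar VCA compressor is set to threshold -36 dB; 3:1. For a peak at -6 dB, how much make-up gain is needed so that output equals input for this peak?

The peak compresses to -36 + 30/3 = -26 dB.
To reach -6 dB requires -6 − (-26) = 20 dB of make-up.

20 dB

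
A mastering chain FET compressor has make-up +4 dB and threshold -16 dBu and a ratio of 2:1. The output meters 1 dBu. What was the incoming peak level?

Stripping the +4 dB make-up gives -3 dBu at the gain stage.
Post-compression overshoot = -3 − (-16) = 13 dB.
Undo the ratio: input overshoot = 13 × 2 = 26 dB, giving input = 10 dBu.

10 dBu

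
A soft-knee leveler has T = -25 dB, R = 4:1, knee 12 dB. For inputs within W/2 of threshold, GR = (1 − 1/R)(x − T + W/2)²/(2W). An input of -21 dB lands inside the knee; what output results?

-24.125 dB

x − T + W/2 = -21 − (-25) + 6 = 10.
GR = (1 − 1/4) × 10² / 24 = 0.75 × 100 / 24 = 3.125 dB.
Output = -21 − 3.125 = -24.125 dB.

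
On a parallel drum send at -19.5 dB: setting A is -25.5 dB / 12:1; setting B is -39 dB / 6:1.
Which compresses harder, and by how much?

A: GR = 6 − 6/12 = 5.5 dB.
B: GR = 19.5 − 19.5/6 = 16.25 dB.
B applies 10.75 dB more gain reduction.

B, by 10.75 dB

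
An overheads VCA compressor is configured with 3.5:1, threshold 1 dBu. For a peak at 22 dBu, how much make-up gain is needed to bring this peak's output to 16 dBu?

Without make-up, output = threshold + overshoot/3.5 = 1 + 6 = 7 dBu.
Gap to target: 9 dB.

9 dB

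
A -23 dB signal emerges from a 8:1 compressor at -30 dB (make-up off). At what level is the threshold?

-31 dB

Input is 8 dB above T (since output overshoot × R = input overshoot: (-30 − T)·8 = -23 − T gives T = -31 dB).
Check: -31 + (-23 − (-31))/8 = -31 + 1 = -30 dB. ✓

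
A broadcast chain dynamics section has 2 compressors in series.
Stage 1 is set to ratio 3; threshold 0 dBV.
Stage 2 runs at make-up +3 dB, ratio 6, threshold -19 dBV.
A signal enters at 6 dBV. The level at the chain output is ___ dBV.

Stage 1: 6 dBV is 6 dB over 0 dBV; at 3:1 that becomes 2 dB over, giving 2 dBV.
Stage 2: overshoot 21 dB → 21/6 = 3.5 dB → -15.5 dBV; +3 dB make-up → -12.5 dBV.

-12.5 dBV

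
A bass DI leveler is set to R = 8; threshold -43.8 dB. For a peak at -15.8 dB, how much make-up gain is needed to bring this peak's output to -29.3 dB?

11 dB

The peak compresses to -43.8 + 28/8 = -40.3 dB.
To reach -29.3 dB requires -29.3 − (-40.3) = 11 dB of make-up.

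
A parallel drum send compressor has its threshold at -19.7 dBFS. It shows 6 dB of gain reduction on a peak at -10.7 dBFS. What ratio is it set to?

3:1

Input overshoot = -10.7 − (-19.7) = 9 dB.
Output overshoot = 9 − 6 = 3 dB.
Ratio = input overshoot / output overshoot = 9 / 3 = 3.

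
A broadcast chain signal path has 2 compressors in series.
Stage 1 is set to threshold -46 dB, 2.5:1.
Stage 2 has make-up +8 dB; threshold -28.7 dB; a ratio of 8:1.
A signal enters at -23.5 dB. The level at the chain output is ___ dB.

Stage 1: -23.5 dB is 22.5 dB over -46 dB; at 2.5:1 that becomes 9 dB over, giving -37 dB.
Stage 2: -37 dB ≤ -28.7 dB, so stage 2 doesn't engage; make-up brings it to -29 dB.

-29 dB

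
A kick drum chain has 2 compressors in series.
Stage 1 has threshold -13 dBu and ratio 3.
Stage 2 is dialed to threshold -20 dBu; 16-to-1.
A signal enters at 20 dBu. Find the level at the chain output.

Stage 1: 33 dB above -13 dBu, reduced 3:1 to 11 dB above → -2 dBu.
Stage 2: -2 dBu is 18 dB over -20 dBu; at 16:1 that becomes 1.125 dB over, giving -18.875 dBu.

-18.875 dBu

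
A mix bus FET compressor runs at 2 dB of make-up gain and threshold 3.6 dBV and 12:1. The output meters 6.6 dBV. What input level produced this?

Stripping the +2 dB make-up gives 4.6 dBV at the gain stage.
Post-compression overshoot = 4.6 − 3.6 = 1 dB.
Input overshoot = R × output overshoot = 12 dB → input = 3.6 + 12 = 15.6 dBV.

15.6 dBV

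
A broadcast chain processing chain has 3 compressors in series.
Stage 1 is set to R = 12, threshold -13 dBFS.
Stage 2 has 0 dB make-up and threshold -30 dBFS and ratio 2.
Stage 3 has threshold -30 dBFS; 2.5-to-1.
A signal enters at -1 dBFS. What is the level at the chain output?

-26.4 dBFS

Stage 1: 12 dB above -13 dBFS, reduced 12:1 to 1 dB above → -12 dBFS.
Stage 2: -12 dBFS is 18 dB over -30 dBFS; at 2:1 that becomes 9 dB over, giving -21 dBFS.
Stage 3: -21 dBFS is 9 dB over -30 dBFS; at 2.5:1 that becomes 3.6 dB over, giving -26.4 dBFS.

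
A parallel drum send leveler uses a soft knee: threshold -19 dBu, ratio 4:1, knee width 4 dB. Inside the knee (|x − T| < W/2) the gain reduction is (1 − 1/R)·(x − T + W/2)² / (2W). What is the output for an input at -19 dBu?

-19.375 dBu

x − T + W/2 = -19 − (-19) + 2 = 2.
GR = (1 − 1/4) × 2² / 8 = 0.75 × 4 / 8 = 0.375 dB.
Output = -19 − 0.375 = -19.375 dBu.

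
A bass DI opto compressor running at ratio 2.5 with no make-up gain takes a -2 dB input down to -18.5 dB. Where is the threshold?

-29.5 dB

Input is 27.5 dB above T (since output overshoot × R = input overshoot: (-18.5 − T)·2.5 = -2 − T gives T = -29.5 dB).
Check: -29.5 + (-2 − (-29.5))/2.5 = -29.5 + 11 = -18.5 dB. ✓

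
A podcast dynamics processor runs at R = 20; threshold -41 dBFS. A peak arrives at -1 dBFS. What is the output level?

The input is 40 dB above the -41 dBFS threshold.
20:1 compression reduces that to 40/20 = 2 dB over.
So the level is -41 + 2 = -39 dBFS.

-39 dBFS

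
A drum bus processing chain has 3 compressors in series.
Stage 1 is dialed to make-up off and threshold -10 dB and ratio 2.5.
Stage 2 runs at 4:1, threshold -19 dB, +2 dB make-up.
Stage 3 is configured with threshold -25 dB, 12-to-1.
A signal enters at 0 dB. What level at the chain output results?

Stage 1: 0 dB is 10 dB over -10 dB; at 2.5:1 that becomes 4 dB over, giving -6 dB.
Stage 2: -6 dB is 13 dB over -19 dB; at 4:1 that becomes 3.25 dB over, giving -15.75 dB; +2 dB make-up → -13.75 dB.
Stage 3: -13.75 dB is 11.25 dB over -25 dB; at 12:1 that becomes 0.9375 dB over, giving -24.0625 dB.

-24.0625 dB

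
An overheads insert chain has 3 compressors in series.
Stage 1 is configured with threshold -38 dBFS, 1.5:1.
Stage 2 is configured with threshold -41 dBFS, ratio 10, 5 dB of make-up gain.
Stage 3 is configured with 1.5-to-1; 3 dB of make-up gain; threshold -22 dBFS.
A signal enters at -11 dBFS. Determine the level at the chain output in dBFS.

-30.9 dBFS

Stage 1: -11 dBFS is 27 dB over -38 dBFS; at 1.5:1 that becomes 18 dB over, giving -20 dBFS.
Stage 2: -20 dBFS is 21 dB over -41 dBFS; at 10:1 that becomes 2.1 dB over, giving -38.9 dBFS; +5 dB make-up → -33.9 dBFS.
Stage 3: -33.9 dBFS ≤ -22 dBFS, so stage 3 doesn't engage; make-up brings it to -30.9 dBFS.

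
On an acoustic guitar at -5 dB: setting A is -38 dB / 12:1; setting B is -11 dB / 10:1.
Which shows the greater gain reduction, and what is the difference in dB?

A, by 24.85 dB

A: 33 dB over, compressed to 2.75 dB over, so 30.25 dB of GR.
B: 6 dB over, compressed to 0.6 dB over, so 5.4 dB of GR.
Difference: 24.85 dB in favour of A.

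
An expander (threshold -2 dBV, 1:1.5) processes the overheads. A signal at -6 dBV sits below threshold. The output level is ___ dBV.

Below threshold, a 1:1.5 expander applies gain = (1.5−1)×(T − x) of attenuation.
(1.5−1) × 4 = 2 dB, so output = -6 − 2 = -8 dBV.

-8 dBV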